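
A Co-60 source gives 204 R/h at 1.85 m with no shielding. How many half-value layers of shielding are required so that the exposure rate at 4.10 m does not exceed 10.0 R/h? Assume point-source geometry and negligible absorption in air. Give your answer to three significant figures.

At 4.10 m, distance alone gives (1.85/4.10)² = 0.2036, so 204 × 0.2036 = 41.53 R/h.
Further attenuation needed: 41.53/10.0 = 4.153.
n = log₂(4.153) = 2.054 half-value layers.

2.05 half-value layers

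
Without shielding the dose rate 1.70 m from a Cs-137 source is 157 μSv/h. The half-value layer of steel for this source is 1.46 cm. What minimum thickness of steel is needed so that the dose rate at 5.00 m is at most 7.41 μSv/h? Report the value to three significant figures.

At 5.00 m, distance alone gives (1.70/5.00)² = 0.1156, so 157 × 0.1156 = 18.15 μSv/h.
Further attenuation needed: 18.15/7.41 = 2.449.
n = log₂(2.449) = 1.292 half-value layers.
Thickness = 1.292 × 1.46 cm = 1.886 cm.

1.89 cm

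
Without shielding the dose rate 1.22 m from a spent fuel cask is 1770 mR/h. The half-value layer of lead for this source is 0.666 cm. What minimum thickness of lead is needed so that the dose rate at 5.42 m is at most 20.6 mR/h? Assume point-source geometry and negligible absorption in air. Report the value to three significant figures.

At 5.42 m, distance alone gives 1770 × (1.22/5.42)² = 1770 × 0.05067 = 89.69 mR/h.
Further attenuation needed: 89.69/20.6 = 4.354.
n = log₂(4.354) = 2.122 half-value layers.
Thickness = 2.122 × 0.666 cm = 1.413 cm.

1.41 cm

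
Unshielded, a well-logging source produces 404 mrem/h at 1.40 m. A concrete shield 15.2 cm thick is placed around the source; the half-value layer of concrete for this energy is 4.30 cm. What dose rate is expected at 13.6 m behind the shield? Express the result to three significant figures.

Distance alone: 404 × (1.40/13.6)² = 404 × 0.01060 = 4.282 mrem/h.
Shield: 15.2/4.30 = 3.535 half-value layers → attenuation 2^(−3.535) = 0.08627.
Combined: 4.282 × 0.08627 = 0.3694 mrem/h.

0.369 mrem/h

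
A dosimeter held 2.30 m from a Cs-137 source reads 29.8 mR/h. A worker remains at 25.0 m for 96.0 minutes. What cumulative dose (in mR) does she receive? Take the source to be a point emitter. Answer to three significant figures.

Since intensity falls as 1/r², rate at 25.0 m:
(2.30/25.0)² = 0.008464, so 29.8 × 0.008464 = 0.2522 mR/h.
Dose = rate × time = 0.2522 mR/h × 1.600 h = 0.4035 mR.

0.404 mR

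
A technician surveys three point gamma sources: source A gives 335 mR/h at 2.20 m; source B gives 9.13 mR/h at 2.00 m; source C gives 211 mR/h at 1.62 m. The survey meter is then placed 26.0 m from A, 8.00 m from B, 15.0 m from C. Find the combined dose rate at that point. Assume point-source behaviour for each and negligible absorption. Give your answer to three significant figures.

5.43 mR/h

Each source contributes Iᵢ·(dᵢ/rᵢ)²; contributions add.
A: 335 × (2.20/26.0)² = 2.399 mR/h
B: 9.13 × (2.00/8.00)² = 0.5706 mR/h
C: 211 × (1.62/15.0)² = 2.461 mR/h
Total = 2.399 + 0.5706 + 2.461 = 5.431 mR/h.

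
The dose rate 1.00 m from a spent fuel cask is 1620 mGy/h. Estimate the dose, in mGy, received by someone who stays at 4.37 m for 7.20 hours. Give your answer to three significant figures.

Since intensity falls as 1/r², rate at 4.37 m:
1620 × (1.00/4.37)² = 1620 × 0.05236 = 84.82 mGy/h.
Dose = rate × time = 84.82 mGy/h × 7.200 h = 610.7 mGy.

611 mGy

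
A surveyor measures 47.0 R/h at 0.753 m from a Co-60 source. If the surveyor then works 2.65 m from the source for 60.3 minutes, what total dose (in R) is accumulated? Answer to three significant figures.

Using I₁d₁² = I₂d₂², rate at 2.65 m:
(0.753/2.65)² = 0.08074, so 47.0 × 0.08074 = 3.795 R/h.
Dose = rate × time = 3.795 R/h × 1.005 h = 3.814 R.

3.81 R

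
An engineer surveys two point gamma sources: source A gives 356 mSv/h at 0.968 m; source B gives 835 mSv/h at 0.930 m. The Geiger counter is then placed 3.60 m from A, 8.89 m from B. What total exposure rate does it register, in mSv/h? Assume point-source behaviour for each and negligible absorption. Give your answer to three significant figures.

34.9 mSv/h

By superposition, sum each source's inverse-square contribution:
A: 356 × (0.968/3.60)² = 25.74 mSv/h
B: 835 × (0.930/8.89)² = 9.138 mSv/h
Total = 25.74 + 9.138 = 34.88 mSv/h.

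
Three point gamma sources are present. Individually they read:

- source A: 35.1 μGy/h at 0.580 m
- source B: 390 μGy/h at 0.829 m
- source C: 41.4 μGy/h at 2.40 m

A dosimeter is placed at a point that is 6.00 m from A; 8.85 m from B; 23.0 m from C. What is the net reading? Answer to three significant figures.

4.20 μGy/h

By superposition, sum each source's inverse-square contribution:
A: 35.1 × (0.580/6.00)² = 0.3280 μGy/h
B: 390 × (0.829/8.85)² = 3.422 μGy/h
C: 41.4 × (2.40/23.0)² = 0.4508 μGy/h
Total = 0.3280 + 3.422 + 0.4508 = 4.201 μGy/h.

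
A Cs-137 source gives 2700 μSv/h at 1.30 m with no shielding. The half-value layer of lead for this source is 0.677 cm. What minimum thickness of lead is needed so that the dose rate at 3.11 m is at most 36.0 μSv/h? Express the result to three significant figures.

At 3.11 m, distance alone gives 2700 × (1.30/3.11)² = 2700 × 0.1747 = 471.7 μSv/h.
Further attenuation needed: 471.7/36.0 = 13.10.
n = log₂(13.10) = 3.711 half-value layers.
Thickness = 3.711 × 0.677 cm = 2.512 cm.

2.51 cm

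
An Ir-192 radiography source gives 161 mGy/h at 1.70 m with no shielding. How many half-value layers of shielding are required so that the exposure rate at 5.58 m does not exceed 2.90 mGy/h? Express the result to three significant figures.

2.37 half-value layers

At 5.58 m, distance alone gives (1.70/5.58)² = 0.09282, so 161 × 0.09282 = 14.94 mGy/h.
Further attenuation needed: 14.94/2.90 = 5.152.
n = log₂(5.152) = 2.365 half-value layers.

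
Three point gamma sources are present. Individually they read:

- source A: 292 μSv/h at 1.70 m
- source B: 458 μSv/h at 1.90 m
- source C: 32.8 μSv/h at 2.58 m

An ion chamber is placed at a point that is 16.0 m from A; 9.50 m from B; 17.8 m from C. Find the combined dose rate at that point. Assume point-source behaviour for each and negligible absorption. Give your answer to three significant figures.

22.3 μSv/h

By superposition, sum each source's inverse-square contribution:
A: 292 × (1.70/16.0)² = 3.296 μSv/h
B: 458 × (1.90/9.50)² = 18.32 μSv/h
C: 32.8 × (2.58/17.8)² = 0.6891 μSv/h
Total = 3.296 + 18.32 + 0.6891 = 22.31 μSv/h.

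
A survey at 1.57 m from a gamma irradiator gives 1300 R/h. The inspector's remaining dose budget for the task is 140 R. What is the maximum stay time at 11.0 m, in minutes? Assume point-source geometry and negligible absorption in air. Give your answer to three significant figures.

By the inverse-square law, rate at 11.0 m:
(1.57/11.0)² = 0.02037, so 1300 × 0.02037 = 26.48 R/h.
Stay time = 140 R ÷ 26.48 R/h = 5.287 h = 317.2 min.

317 min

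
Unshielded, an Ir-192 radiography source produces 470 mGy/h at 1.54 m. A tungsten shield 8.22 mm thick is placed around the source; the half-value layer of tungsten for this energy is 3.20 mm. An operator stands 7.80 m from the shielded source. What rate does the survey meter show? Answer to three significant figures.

3.09 mGy/h

Distance alone: 470 × (1.54/7.80)² = 470 × 0.03898 = 18.32 mGy/h.
Shield: 8.22/3.20 = 2.569 half-value layers → attenuation 2^(−2.569) = 0.1685.
Combined: 18.32 × 0.1685 = 3.087 mGy/h.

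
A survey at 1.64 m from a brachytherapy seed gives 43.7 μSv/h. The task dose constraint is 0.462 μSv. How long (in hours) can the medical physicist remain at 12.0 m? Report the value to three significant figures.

Using I₁d₁² = I₂d₂², rate at 12.0 m:
43.7 × (1.64/12.0)² = 43.7 × 0.01868 = 0.8163 μSv/h.
Stay time = 0.462 μSv ÷ 0.8163 μSv/h = 0.5660 h.

0.566 h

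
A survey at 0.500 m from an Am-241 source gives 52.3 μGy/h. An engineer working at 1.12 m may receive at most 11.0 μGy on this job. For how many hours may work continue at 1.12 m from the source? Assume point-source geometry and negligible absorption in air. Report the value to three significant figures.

Intensity scales as (d₁/d₂)², so rate at 1.12 m:
52.3 × (0.500/1.12)² = 52.3 × 0.1993 = 10.42 μGy/h.
Stay time = 11.0 μGy ÷ 10.42 μGy/h = 1.056 h.

1.06 h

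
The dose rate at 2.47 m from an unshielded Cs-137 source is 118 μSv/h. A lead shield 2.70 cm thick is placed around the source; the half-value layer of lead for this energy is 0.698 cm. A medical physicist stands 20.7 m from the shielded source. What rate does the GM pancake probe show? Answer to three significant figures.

0.115 μSv/h

Distance alone: (2.47/20.7)² = 0.01424, so 118 × 0.01424 = 1.680 μSv/h.
Shield: 2.70/0.698 = 3.868 half-value layers → attenuation 2^(−3.868) = 0.06849.
Combined: 1.680 × 0.06849 = 0.1151 μSv/h.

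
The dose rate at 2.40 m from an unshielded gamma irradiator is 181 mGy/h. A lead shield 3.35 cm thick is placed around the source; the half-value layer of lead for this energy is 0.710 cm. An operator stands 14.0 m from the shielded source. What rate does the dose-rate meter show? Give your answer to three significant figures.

Distance alone: 181 × (2.40/14.0)² = 181 × 0.02939 = 5.320 mGy/h.
Shield: 3.35/0.710 = 4.718 half-value layers → attenuation 2^(−4.718) = 0.03800.
Combined: 5.320 × 0.03800 = 0.2022 mGy/h.

0.202 mGy/h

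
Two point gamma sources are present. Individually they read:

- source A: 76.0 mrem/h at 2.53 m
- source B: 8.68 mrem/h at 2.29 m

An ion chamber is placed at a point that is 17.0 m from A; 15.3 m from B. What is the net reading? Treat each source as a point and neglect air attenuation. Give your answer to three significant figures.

1.88 mrem/h

By superposition, sum each source's inverse-square contribution:
A: 76.0 × (2.53/17.0)² = 1.683 mrem/h
B: 8.68 × (2.29/15.3)² = 0.1944 mrem/h
Total = 1.683 + 0.1944 = 1.877 mrem/h.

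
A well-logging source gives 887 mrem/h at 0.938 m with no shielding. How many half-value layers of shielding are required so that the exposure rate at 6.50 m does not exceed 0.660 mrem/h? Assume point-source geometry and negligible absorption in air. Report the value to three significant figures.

4.81 half-value layers

At 6.50 m, distance alone gives (0.938/6.50)² = 0.02082, so 887 × 0.02082 = 18.47 mrem/h.
Further attenuation needed: 18.47/0.660 = 27.98.
n = log₂(27.98) = 4.806 half-value layers.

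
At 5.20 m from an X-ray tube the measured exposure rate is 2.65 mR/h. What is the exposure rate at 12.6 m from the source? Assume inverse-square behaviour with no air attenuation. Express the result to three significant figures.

Since intensity falls as 1/r², scaling from 5.20 m to 12.6 m:
(5.20/12.6)² = 0.1703, so 2.65 × 0.1703 = 0.4513 mR/h.

0.451 mR/h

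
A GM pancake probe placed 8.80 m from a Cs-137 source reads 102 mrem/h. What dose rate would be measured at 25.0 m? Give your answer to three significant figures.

12.6 mrem/h

Since intensity falls as 1/r², scaling from 8.80 m to 25.0 m:
(8.80/25.0)² = 0.1239, so 102 × 0.1239 = 12.64 mrem/h.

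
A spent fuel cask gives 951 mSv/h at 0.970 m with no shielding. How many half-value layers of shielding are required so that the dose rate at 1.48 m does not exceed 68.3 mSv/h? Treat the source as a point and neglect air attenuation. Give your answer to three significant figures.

2.58 half-value layers

At 1.48 m, distance alone gives 951 × (0.970/1.48)² = 951 × 0.4296 = 408.5 mSv/h.
Further attenuation needed: 408.5/68.3 = 5.981.
n = log₂(5.981) = 2.580 half-value layers.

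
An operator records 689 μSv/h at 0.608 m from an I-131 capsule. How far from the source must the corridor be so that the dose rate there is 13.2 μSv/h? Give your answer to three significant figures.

4.39 m

Intensity scales as (d₁/d₂)², so d₂ = d₁·√(I₁/I₂).
I₁/I₂ = 689/13.2 = 52.20, so d₂ = 0.608 × √52.20 = 4.393 m.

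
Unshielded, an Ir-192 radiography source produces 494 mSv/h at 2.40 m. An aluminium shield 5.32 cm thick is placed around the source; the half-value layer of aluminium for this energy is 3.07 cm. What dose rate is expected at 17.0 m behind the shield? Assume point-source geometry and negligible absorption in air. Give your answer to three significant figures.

Distance alone: (2.40/17.0)² = 0.01993, so 494 × 0.01993 = 9.845 mSv/h.
Shield: 5.32/3.07 = 1.733 half-value layers → attenuation 2^(−1.733) = 0.3008.
Combined: 9.845 × 0.3008 = 2.961 mSv/h.

2.96 mSv/h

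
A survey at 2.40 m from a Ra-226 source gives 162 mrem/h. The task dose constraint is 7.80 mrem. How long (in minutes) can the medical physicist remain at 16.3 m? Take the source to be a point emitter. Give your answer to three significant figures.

133 min

Since intensity falls as 1/r², rate at 16.3 m:
162 × (2.40/16.3)² = 162 × 0.02168 = 3.512 mrem/h.
Stay time = 7.80 mrem ÷ 3.512 mrem/h = 2.221 h = 133.3 min.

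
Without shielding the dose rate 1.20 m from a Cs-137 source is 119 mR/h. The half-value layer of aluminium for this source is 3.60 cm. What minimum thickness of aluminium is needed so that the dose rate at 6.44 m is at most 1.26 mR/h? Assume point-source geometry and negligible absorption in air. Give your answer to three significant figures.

At 6.44 m, distance alone gives 119 × (1.20/6.44)² = 119 × 0.03472 = 4.132 mR/h.
Further attenuation needed: 4.132/1.26 = 3.279.
n = log₂(3.279) = 1.713 half-value layers.
Thickness = 1.713 × 3.60 cm = 6.167 cm.

6.17 cm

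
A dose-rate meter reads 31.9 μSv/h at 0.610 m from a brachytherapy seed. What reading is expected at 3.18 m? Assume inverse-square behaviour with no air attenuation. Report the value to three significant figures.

Since intensity falls as 1/r², the rate at 3.18 m is
31.9 × (0.610/3.18)² = 31.9 × 0.03680 = 1.174 μSv/h.

1.17 μSv/h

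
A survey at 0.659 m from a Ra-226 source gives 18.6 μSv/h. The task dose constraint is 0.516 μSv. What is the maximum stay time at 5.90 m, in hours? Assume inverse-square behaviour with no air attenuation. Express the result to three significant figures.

By the inverse-square law, rate at 5.90 m:
18.6 × (0.659/5.90)² = 18.6 × 0.01248 = 0.2321 μSv/h.
Stay time = 0.516 μSv ÷ 0.2321 μSv/h = 2.223 h.

2.22 h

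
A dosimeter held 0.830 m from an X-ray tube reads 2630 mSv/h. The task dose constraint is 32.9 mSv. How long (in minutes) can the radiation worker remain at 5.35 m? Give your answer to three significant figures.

Intensity scales as (d₁/d₂)², so rate at 5.35 m:
(0.830/5.35)² = 0.02407, so 2630 × 0.02407 = 63.30 mSv/h.
Stay time = 32.9 mSv ÷ 63.30 mSv/h = 0.5197 h = 31.18 min.

31.2 min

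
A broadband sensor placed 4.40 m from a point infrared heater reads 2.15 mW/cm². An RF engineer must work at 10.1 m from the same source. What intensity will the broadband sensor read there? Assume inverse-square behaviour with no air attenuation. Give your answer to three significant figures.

0.408 mW/cm²

Using I₁d₁² = I₂d₂², scaling from 4.40 m to 10.1 m:
(4.40/10.1)² = 0.1898, so 2.15 × 0.1898 = 0.4081 mW/cm².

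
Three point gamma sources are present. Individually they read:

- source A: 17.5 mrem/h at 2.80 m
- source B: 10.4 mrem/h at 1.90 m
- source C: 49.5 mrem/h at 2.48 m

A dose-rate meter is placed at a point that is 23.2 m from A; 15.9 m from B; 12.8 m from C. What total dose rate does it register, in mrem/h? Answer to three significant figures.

By superposition, sum each source's inverse-square contribution:
A: 17.5 × (2.80/23.2)² = 0.2549 mrem/h
B: 10.4 × (1.90/15.9)² = 0.1485 mrem/h
C: 49.5 × (2.48/12.8)² = 1.858 mrem/h
Total = 0.2549 + 0.1485 + 1.858 = 2.261 mrem/h.

2.26 mrem/h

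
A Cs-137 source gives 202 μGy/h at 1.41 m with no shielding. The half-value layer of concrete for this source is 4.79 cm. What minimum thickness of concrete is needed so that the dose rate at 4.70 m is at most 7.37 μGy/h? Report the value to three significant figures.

6.24 cm

At 4.70 m, distance alone gives 202 × (1.41/4.70)² = 202 × 0.09000 = 18.18 μGy/h.
Further attenuation needed: 18.18/7.37 = 2.467.
n = log₂(2.467) = 1.303 half-value layers.
Thickness = 1.303 × 4.79 cm = 6.241 cm.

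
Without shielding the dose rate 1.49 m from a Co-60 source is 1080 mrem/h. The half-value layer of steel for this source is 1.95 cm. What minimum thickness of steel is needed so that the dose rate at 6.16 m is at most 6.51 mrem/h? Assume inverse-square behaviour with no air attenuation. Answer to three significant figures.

At 6.16 m, distance alone gives (1.49/6.16)² = 0.05851, so 1080 × 0.05851 = 63.19 mrem/h.
Further attenuation needed: 63.19/6.51 = 9.707.
n = log₂(9.707) = 3.279 half-value layers.
Thickness = 3.279 × 1.95 cm = 6.394 cm.

6.39 cm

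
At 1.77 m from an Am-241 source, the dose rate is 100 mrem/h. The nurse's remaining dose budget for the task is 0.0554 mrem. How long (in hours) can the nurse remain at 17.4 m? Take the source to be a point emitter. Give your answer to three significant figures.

0.0535 h

By the inverse-square law, rate at 17.4 m:
100 × (1.77/17.4)² = 100 × 0.01035 = 1.035 mrem/h.
Stay time = 0.0554 mrem ÷ 1.035 mrem/h = 0.05353 h.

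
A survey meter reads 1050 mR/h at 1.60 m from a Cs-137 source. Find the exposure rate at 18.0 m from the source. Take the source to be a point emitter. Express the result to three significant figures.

8.30 mR/h

Using I₁d₁² = I₂d₂², the rate at 18.0 m is
1050 × (1.60/18.0)² = 1050 × 0.007901 = 8.296 mR/h.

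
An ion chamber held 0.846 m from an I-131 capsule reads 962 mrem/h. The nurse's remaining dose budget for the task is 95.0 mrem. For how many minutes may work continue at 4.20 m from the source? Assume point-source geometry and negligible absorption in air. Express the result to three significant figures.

146 min

Using I₁d₁² = I₂d₂², rate at 4.20 m:
962 × (0.846/4.20)² = 962 × 0.04057 = 39.03 mrem/h.
Stay time = 95.0 mrem ÷ 39.03 mrem/h = 2.434 h = 146.0 min.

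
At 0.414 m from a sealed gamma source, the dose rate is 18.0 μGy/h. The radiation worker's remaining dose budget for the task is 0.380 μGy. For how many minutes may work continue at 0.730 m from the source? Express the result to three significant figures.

3.94 min

Since intensity falls as 1/r², rate at 0.730 m:
18.0 × (0.414/0.730)² = 18.0 × 0.3216 = 5.789 μGy/h.
Stay time = 0.380 μGy ÷ 5.789 μGy/h = 0.06564 h = 3.938 min.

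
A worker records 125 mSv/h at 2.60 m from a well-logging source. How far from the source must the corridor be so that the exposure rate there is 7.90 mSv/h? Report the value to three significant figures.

By the inverse-square law, d₂ = d₁·√(I₁/I₂).
I₁/I₂ = 125/7.90 = 15.82, so d₂ = 2.60 × √15.82 = 10.34 m.

10.3 m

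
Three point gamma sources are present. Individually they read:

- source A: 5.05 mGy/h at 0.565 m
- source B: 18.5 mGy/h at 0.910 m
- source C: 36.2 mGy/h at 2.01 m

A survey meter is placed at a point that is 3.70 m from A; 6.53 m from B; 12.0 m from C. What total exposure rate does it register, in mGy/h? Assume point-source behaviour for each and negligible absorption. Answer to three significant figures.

Each source contributes Iᵢ·(dᵢ/rᵢ)²; contributions add.
A: 5.05 × (0.565/3.70)² = 0.1178 mGy/h
B: 18.5 × (0.910/6.53)² = 0.3593 mGy/h
C: 36.2 × (2.01/12.0)² = 1.016 mGy/h
Total = 0.1178 + 0.3593 + 1.016 = 1.493 mGy/h.

1.49 mGy/h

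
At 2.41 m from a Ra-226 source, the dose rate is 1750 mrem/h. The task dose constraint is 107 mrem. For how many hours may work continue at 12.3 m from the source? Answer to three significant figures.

1.59 h

Since intensity falls as 1/r², rate at 12.3 m:
(2.41/12.3)² = 0.03839, so 1750 × 0.03839 = 67.18 mrem/h.
Stay time = 107 mrem ÷ 67.18 mrem/h = 1.593 h.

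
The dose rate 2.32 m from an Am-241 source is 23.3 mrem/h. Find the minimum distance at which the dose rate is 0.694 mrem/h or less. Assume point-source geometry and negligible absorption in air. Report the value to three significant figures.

Applying the 1/r² law, d₂ = d₁·√(I₁/I₂).
I₁/I₂ = 23.3/0.694 = 33.57, so d₂ = 2.32 × √33.57 = 13.44 m.

13.4 m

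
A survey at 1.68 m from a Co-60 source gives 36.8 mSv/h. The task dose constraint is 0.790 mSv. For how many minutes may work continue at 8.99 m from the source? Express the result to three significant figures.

Intensity scales as (d₁/d₂)², so rate at 8.99 m:
36.8 × (1.68/8.99)² = 36.8 × 0.03492 = 1.285 mSv/h.
Stay time = 0.790 mSv ÷ 1.285 mSv/h = 0.6148 h = 36.89 min.

36.9 min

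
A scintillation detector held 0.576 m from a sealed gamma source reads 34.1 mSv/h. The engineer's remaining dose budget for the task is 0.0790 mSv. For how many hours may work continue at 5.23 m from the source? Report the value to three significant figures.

0.191 h

Intensity scales as (d₁/d₂)², so rate at 5.23 m:
34.1 × (0.576/5.23)² = 34.1 × 0.01213 = 0.4136 mSv/h.
Stay time = 0.0790 mSv ÷ 0.4136 mSv/h = 0.1910 h.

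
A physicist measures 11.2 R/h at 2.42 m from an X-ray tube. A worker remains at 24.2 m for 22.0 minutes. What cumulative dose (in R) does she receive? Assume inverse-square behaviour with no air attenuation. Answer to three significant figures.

0.0411 R

Intensity scales as (d₁/d₂)², so rate at 24.2 m:
11.2 × (2.42/24.2)² = 11.2 × 0.01000 = 0.1120 R/h.
Dose = rate × time = 0.1120 R/h × 0.3667 h = 0.04107 R.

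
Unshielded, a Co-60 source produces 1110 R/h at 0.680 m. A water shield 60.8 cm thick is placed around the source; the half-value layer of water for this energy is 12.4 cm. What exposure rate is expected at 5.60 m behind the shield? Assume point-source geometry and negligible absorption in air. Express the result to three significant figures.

Distance alone: (0.680/5.60)² = 0.01474, so 1110 × 0.01474 = 16.36 R/h.
Shield: 60.8/12.4 = 4.903 half-value layers → attenuation 2^(−4.903) = 0.03342.
Combined: 16.36 × 0.03342 = 0.5468 R/h.

0.547 R/h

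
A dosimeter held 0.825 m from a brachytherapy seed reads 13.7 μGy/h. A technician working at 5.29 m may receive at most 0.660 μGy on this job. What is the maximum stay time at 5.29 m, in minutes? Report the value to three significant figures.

By the inverse-square law, rate at 5.29 m:
13.7 × (0.825/5.29)² = 13.7 × 0.02432 = 0.3332 μGy/h.
Stay time = 0.660 μGy ÷ 0.3332 μGy/h = 1.981 h = 118.9 min.

119 min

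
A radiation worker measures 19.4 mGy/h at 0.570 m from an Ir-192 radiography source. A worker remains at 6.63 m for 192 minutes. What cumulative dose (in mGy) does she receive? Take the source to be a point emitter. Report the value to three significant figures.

Using I₁d₁² = I₂d₂², rate at 6.63 m:
(0.570/6.63)² = 0.007391, so 19.4 × 0.007391 = 0.1434 mGy/h.
Dose = rate × time = 0.1434 mGy/h × 3.200 h = 0.4589 mGy.

0.459 mGy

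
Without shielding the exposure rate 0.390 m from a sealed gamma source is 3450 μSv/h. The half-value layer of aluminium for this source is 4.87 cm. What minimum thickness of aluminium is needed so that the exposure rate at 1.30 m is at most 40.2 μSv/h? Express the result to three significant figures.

14.4 cm

At 1.30 m, distance alone gives 3450 × (0.390/1.30)² = 3450 × 0.09000 = 310.5 μSv/h.
Further attenuation needed: 310.5/40.2 = 7.724.
n = log₂(7.724) = 2.949 half-value layers.
Thickness = 2.949 × 4.87 cm = 14.36 cm.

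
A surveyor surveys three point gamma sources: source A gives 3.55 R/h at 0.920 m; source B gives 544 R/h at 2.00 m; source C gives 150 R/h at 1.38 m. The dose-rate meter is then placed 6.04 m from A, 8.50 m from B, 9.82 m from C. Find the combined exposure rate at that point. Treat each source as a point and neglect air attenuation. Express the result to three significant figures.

Each source contributes Iᵢ·(dᵢ/rᵢ)²; contributions add.
A: 3.55 × (0.920/6.04)² = 0.08236 R/h
B: 544 × (2.00/8.50)² = 30.12 R/h
C: 150 × (1.38/9.82)² = 2.962 R/h
Total = 0.08236 + 30.12 + 2.962 = 33.16 R/h.

33.2 R/h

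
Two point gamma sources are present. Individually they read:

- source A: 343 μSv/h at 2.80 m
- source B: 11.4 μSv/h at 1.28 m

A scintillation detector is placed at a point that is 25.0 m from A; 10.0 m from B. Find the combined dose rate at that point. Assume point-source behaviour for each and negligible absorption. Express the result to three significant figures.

4.49 μSv/h

By superposition, sum each source's inverse-square contribution:
A: 343 × (2.80/25.0)² = 4.303 μSv/h
B: 11.4 × (1.28/10.0)² = 0.1868 μSv/h
Total = 4.303 + 0.1868 = 4.490 μSv/h.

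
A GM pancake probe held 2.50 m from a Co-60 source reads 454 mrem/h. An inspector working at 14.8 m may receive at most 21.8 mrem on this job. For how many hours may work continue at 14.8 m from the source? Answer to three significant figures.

Intensity scales as (d₁/d₂)², so rate at 14.8 m:
(2.50/14.8)² = 0.02853, so 454 × 0.02853 = 12.95 mrem/h.
Stay time = 21.8 mrem ÷ 12.95 mrem/h = 1.683 h.

1.68 h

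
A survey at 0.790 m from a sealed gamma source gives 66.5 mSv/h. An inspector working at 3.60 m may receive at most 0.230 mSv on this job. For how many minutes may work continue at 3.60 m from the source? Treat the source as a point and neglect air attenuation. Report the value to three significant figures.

4.31 min

Applying the 1/r² law, rate at 3.60 m:
(0.790/3.60)² = 0.04816, so 66.5 × 0.04816 = 3.203 mSv/h.
Stay time = 0.230 mSv ÷ 3.203 mSv/h = 0.07181 h = 4.309 min.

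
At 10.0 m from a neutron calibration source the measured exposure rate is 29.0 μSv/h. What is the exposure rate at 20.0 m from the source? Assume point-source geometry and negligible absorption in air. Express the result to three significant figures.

7.25 μSv/h

By the inverse-square law, scaling from 10.0 m to 20.0 m:
(10.0/20.0)² = 0.2500, so 29.0 × 0.2500 = 7.250 μSv/h.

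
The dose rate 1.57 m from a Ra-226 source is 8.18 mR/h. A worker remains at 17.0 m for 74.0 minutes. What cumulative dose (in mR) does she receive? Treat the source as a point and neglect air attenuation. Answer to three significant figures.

0.0860 mR

Intensity scales as (d₁/d₂)², so rate at 17.0 m:
(1.57/17.0)² = 0.008529, so 8.18 × 0.008529 = 0.06977 mR/h.
Dose = rate × time = 0.06977 mR/h × 1.233 h = 0.08603 mR.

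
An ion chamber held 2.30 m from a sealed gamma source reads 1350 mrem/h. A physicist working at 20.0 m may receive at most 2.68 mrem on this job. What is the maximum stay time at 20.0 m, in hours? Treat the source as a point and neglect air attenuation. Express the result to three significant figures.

0.150 h

Using I₁d₁² = I₂d₂², rate at 20.0 m:
1350 × (2.30/20.0)² = 1350 × 0.01322 = 17.85 mrem/h.
Stay time = 2.68 mrem ÷ 17.85 mrem/h = 0.1501 h.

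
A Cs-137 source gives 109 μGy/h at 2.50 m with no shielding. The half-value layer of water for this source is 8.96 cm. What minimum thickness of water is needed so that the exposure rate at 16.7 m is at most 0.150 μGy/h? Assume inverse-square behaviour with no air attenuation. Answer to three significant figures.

At 16.7 m, distance alone gives (2.50/16.7)² = 0.02241, so 109 × 0.02241 = 2.443 μGy/h.
Further attenuation needed: 2.443/0.150 = 16.29.
n = log₂(16.29) = 4.026 half-value layers.
Thickness = 4.026 × 8.96 cm = 36.07 cm.

36.1 cm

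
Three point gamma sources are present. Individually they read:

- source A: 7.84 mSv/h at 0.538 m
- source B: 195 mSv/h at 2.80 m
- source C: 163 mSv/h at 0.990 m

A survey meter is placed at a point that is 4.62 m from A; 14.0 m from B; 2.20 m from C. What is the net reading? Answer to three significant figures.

By superposition, sum each source's inverse-square contribution:
A: 7.84 × (0.538/4.62)² = 0.1063 mSv/h
B: 195 × (2.80/14.0)² = 7.800 mSv/h
C: 163 × (0.990/2.20)² = 33.01 mSv/h
Total = 0.1063 + 7.800 + 33.01 = 40.92 mSv/h.

40.9 mSv/h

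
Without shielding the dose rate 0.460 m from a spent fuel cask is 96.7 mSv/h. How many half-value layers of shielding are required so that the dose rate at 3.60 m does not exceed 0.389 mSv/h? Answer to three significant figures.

At 3.60 m, distance alone gives 96.7 × (0.460/3.60)² = 96.7 × 0.01633 = 1.579 mSv/h.
Further attenuation needed: 1.579/0.389 = 4.059.
n = log₂(4.059) = 2.021 half-value layers.

2.02 half-value layers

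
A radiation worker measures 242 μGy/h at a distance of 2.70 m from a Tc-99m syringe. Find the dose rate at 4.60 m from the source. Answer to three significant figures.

83.4 μGy/h

By the inverse-square law, the rate at 4.60 m is
(2.70/4.60)² = 0.3445, so 242 × 0.3445 = 83.37 μGy/h.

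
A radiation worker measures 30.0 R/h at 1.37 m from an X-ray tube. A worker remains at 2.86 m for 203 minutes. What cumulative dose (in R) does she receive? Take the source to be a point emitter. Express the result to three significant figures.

Intensity scales as (d₁/d₂)², so rate at 2.86 m:
30.0 × (1.37/2.86)² = 30.0 × 0.2295 = 6.885 R/h.
Dose = rate × time = 6.885 R/h × 3.383 h = 23.29 R.

23.3 R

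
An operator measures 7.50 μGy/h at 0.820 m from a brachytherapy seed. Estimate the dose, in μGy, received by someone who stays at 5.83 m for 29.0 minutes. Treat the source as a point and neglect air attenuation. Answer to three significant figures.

0.0717 μGy

Since intensity falls as 1/r², rate at 5.83 m:
7.50 × (0.820/5.83)² = 7.50 × 0.01978 = 0.1483 μGy/h.
Dose = rate × time = 0.1483 μGy/h × 0.4833 h = 0.07167 μGy.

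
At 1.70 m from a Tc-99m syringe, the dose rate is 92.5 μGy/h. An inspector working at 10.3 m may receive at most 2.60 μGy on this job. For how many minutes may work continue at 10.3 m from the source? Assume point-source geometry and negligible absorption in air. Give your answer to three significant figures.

61.9 min

Since intensity falls as 1/r², rate at 10.3 m:
92.5 × (1.70/10.3)² = 92.5 × 0.02724 = 2.520 μGy/h.
Stay time = 2.60 μGy ÷ 2.520 μGy/h = 1.032 h = 61.92 min.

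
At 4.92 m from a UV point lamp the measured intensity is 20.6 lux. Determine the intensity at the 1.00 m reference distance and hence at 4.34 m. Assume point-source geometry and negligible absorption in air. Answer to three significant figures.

499 lux; 26.5 lux

By the inverse-square law,
At 1.00 m: (4.92/1.00)² = 24.21, so 20.6 × 24.21 = 498.7 lux
At 4.34 m: (1.00/4.34)² = 0.05309, so 498.7 × 0.05309 = 26.48 lux.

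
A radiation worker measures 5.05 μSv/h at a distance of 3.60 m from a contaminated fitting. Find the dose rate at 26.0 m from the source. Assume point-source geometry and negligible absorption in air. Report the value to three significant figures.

Using I₁d₁² = I₂d₂², the rate at 26.0 m is
5.05 × (3.60/26.0)² = 5.05 × 0.01917 = 0.09681 μSv/h.

0.0968 μSv/h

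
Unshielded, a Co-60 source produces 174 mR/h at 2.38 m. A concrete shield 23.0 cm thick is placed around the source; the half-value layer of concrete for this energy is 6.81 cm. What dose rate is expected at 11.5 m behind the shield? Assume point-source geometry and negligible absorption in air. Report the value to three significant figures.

Distance alone: 174 × (2.38/11.5)² = 174 × 0.04283 = 7.452 mR/h.
Shield: 23.0/6.81 = 3.377 half-value layers → attenuation 2^(−3.377) = 0.09625.
Combined: 7.452 × 0.09625 = 0.7173 mR/h.

0.717 mR/h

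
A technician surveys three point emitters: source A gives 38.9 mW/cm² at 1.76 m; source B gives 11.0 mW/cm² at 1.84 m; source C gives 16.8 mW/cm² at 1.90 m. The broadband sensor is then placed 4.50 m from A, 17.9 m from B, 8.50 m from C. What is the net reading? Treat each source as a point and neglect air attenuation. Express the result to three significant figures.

6.91 mW/cm²

By superposition, sum each source's inverse-square contribution:
A: 38.9 × (1.76/4.50)² = 5.950 mW/cm²
B: 11.0 × (1.84/17.9)² = 0.1162 mW/cm²
C: 16.8 × (1.90/8.50)² = 0.8394 mW/cm²
Total = 5.950 + 0.1162 + 0.8394 = 6.906 mW/cm².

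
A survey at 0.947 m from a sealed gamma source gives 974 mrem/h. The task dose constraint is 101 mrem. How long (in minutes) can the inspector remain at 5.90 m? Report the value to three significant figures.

242 min

Using I₁d₁² = I₂d₂², rate at 5.90 m:
(0.947/5.90)² = 0.02576, so 974 × 0.02576 = 25.09 mrem/h.
Stay time = 101 mrem ÷ 25.09 mrem/h = 4.026 h = 241.6 min.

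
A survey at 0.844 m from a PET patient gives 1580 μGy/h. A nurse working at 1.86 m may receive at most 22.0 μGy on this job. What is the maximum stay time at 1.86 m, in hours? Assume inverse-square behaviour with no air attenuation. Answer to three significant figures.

0.0676 h

Using I₁d₁² = I₂d₂², rate at 1.86 m:
(0.844/1.86)² = 0.2059, so 1580 × 0.2059 = 325.3 μGy/h.
Stay time = 22.0 μGy ÷ 325.3 μGy/h = 0.06763 h.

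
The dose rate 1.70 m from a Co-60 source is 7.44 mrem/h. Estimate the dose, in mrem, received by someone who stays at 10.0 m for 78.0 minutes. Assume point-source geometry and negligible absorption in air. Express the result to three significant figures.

By the inverse-square law, rate at 10.0 m:
7.44 × (1.70/10.0)² = 7.44 × 0.02890 = 0.2150 mrem/h.
Dose = rate × time = 0.2150 mrem/h × 1.300 h = 0.2795 mrem.

0.280 mrem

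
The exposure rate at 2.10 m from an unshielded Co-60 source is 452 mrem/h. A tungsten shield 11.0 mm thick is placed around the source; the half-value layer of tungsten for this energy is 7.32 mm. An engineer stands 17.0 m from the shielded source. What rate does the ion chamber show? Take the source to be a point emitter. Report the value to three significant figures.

2.43 mrem/h

Distance alone: (2.10/17.0)² = 0.01526, so 452 × 0.01526 = 6.898 mrem/h.
Shield: 11.0/7.32 = 1.503 half-value layers → attenuation 2^(−1.503) = 0.3528.
Combined: 6.898 × 0.3528 = 2.434 mrem/h.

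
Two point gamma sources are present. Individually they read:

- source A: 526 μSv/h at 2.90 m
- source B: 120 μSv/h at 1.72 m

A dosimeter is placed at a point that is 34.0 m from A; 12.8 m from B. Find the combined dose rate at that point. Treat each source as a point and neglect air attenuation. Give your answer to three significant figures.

5.99 μSv/h

Each source contributes Iᵢ·(dᵢ/rᵢ)²; contributions add.
A: 526 × (2.90/34.0)² = 3.827 μSv/h
B: 120 × (1.72/12.8)² = 2.167 μSv/h
Total = 3.827 + 2.167 = 5.994 μSv/h.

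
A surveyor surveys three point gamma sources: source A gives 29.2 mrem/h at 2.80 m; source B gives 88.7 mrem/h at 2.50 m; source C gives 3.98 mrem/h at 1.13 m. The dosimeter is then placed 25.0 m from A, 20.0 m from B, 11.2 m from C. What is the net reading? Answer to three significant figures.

1.79 mrem/h

Each source contributes Iᵢ·(dᵢ/rᵢ)²; contributions add.
A: 29.2 × (2.80/25.0)² = 0.3663 mrem/h
B: 88.7 × (2.50/20.0)² = 1.386 mrem/h
C: 3.98 × (1.13/11.2)² = 0.04051 mrem/h
Total = 0.3663 + 1.386 + 0.04051 = 1.793 mrem/h.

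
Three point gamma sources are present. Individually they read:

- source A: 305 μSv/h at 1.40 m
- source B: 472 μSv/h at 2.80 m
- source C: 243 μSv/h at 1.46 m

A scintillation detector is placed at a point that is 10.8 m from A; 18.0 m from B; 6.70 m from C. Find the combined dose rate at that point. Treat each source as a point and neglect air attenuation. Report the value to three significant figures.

Each source contributes Iᵢ·(dᵢ/rᵢ)²; contributions add.
A: 305 × (1.40/10.8)² = 5.125 μSv/h
B: 472 × (2.80/18.0)² = 11.42 μSv/h
C: 243 × (1.46/6.70)² = 11.54 μSv/h
Total = 5.125 + 11.42 + 11.54 = 28.09 μSv/h.

28.1 μSv/h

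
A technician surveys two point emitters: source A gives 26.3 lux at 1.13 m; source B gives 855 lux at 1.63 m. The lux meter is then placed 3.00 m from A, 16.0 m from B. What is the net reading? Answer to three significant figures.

12.6 lux

Each source contributes Iᵢ·(dᵢ/rᵢ)²; contributions add.
A: 26.3 × (1.13/3.00)² = 3.731 lux
B: 855 × (1.63/16.0)² = 8.874 lux
Total = 3.731 + 8.874 = 12.61 lux.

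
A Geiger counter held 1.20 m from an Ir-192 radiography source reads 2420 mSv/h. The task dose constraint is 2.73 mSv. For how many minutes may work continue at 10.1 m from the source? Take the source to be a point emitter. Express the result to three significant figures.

Using I₁d₁² = I₂d₂², rate at 10.1 m:
2420 × (1.20/10.1)² = 2420 × 0.01412 = 34.17 mSv/h.
Stay time = 2.73 mSv ÷ 34.17 mSv/h = 0.07989 h = 4.793 min.

4.79 min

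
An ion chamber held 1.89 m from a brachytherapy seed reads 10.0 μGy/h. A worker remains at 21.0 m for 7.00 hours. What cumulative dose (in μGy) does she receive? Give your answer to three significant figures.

0.567 μGy

By the inverse-square law, rate at 21.0 m:
10.0 × (1.89/21.0)² = 10.0 × 0.008100 = 0.08100 μGy/h.
Dose = rate × time = 0.08100 μGy/h × 7.000 h = 0.5670 μGy.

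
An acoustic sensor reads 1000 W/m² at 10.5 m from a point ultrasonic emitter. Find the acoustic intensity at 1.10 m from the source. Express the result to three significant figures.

91100 W/m²

Using I₁d₁² = I₂d₂², the rate at 1.10 m is
1000 × (10.5/1.10)² = 1000 × 91.12 = 91120 W/m².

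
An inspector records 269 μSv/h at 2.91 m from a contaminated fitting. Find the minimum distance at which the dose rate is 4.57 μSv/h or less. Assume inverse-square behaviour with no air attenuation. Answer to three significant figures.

Using I₁d₁² = I₂d₂², d₂ = d₁·√(I₁/I₂).
I₁/I₂ = 269/4.57 = 58.86, so d₂ = 2.91 × √58.86 = 22.33 m.

22.3 m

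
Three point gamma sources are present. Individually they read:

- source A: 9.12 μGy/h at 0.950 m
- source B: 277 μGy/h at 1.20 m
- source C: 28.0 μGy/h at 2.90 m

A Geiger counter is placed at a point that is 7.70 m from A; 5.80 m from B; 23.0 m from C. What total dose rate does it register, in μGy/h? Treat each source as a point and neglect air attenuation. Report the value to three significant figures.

Each source contributes Iᵢ·(dᵢ/rᵢ)²; contributions add.
A: 9.12 × (0.950/7.70)² = 0.1388 μGy/h
B: 277 × (1.20/5.80)² = 11.86 μGy/h
C: 28.0 × (2.90/23.0)² = 0.4451 μGy/h
Total = 0.1388 + 11.86 + 0.4451 = 12.44 μGy/h.

12.4 μGy/h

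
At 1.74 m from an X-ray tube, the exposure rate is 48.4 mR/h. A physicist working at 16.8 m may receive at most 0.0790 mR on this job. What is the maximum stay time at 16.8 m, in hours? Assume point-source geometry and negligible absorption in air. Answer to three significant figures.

0.152 h

Intensity scales as (d₁/d₂)², so rate at 16.8 m:
(1.74/16.8)² = 0.01073, so 48.4 × 0.01073 = 0.5193 mR/h.
Stay time = 0.0790 mR ÷ 0.5193 mR/h = 0.1521 h.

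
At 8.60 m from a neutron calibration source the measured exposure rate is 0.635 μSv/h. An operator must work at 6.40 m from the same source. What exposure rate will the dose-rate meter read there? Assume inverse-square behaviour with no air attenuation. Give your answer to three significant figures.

Applying the 1/r² law, scaling from 8.60 m to 6.40 m:
0.635 × (8.60/6.40)² = 0.635 × 1.806 = 1.147 μSv/h.

1.15 μSv/h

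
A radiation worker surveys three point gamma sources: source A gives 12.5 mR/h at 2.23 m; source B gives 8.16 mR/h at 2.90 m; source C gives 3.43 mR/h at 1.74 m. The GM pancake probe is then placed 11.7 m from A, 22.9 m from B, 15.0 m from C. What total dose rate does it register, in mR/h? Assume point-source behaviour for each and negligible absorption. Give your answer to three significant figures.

Each source contributes Iᵢ·(dᵢ/rᵢ)²; contributions add.
A: 12.5 × (2.23/11.7)² = 0.4541 mR/h
B: 8.16 × (2.90/22.9)² = 0.1309 mR/h
C: 3.43 × (1.74/15.0)² = 0.04615 mR/h
Total = 0.4541 + 0.1309 + 0.04615 = 0.6311 mR/h.

0.631 mR/h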